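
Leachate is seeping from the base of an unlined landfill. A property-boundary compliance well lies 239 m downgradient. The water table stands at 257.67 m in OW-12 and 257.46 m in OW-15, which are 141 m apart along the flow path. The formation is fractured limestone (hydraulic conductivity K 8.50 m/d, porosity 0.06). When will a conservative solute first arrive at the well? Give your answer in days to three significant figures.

Hydraulic gradient i = (257.67 − 257.46) / 141 = 0.21 / 141 = 0.001489
q = Ki = 8.50 × 0.001489 = 0.01266 m/d
Average linear velocity = 0.01266 / 0.06 = 0.2110 m/d
t = L / v = 239 / 0.2110 = 1133 d

1130 days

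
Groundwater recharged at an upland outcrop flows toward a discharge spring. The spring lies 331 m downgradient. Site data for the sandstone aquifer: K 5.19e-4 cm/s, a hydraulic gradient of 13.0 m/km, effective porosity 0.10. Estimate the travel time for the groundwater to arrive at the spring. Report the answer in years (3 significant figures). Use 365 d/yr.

15.6 years

K = 5.19e-4 cm/s × 864 = 0.4484 m/d
Darcy flux q = K·i = 0.4484 × 0.013 = 0.005829 m/d
v = Ki/n = 0.4484·0.013/0.10 = 0.05829 m/d
t = L / v = 331 / 0.05829 = 5678 d
   = 5678 / 365 = 15.6 yr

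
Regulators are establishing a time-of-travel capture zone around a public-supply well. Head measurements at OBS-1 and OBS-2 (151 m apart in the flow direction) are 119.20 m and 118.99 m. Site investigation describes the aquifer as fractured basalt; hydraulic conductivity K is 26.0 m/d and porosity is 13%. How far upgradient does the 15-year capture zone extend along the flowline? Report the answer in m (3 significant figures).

1520 m

Hydraulic gradient i = (119.20 − 118.99) / 151 = 0.21 / 151 = 0.001391
Specific discharge q = 26.0 × 0.001391 = 0.03616 m/d
Seepage velocity v = q / n = 0.03616 / 0.13 = 0.2781 m/d
T = 15 yr × 365 = 5475 d
L = v × T = 0.2781 × 5475 = 1523 m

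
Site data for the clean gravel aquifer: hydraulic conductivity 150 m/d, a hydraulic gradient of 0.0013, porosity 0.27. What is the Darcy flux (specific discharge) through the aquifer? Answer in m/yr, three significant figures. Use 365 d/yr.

71.2 m/yr

Specific discharge q = 150 × 0.0013 = 0.1950 m/d
   = 0.1950 × 365 = 71.2 m/yr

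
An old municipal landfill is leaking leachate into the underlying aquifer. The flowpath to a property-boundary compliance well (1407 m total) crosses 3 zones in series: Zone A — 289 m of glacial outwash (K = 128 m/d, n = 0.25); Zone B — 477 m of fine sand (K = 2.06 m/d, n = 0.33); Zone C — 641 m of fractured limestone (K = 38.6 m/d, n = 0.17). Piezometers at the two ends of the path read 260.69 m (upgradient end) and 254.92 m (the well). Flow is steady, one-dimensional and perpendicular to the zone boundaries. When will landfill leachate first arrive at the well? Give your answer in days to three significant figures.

Total head drop ΔH = 260.69 − 254.92 = 5.77 m
Continuity: the same q passes through each zone, so ΔH = q·Σ(L_j/K_j) — the zones act as resistances in series.
Σ(L/K) = 289/128 + 477/2.06 + 641/38.6 = 2.258 + 231.6 + 16.61 = 250.4 d
q = ΔH / Σ(L/K) = 5.77 / 250.4 = 0.02304 m/d (same in every zone)
Zone A: v = q/n = 0.02304/0.25 = 0.09217 m/d → t_A = 289/0.09217 = 3136 d
Zone B: v = q/n = 0.02304/0.33 = 0.06982 m/d → t_B = 477/0.06982 = 6832 d
Zone C: v = q/n = 0.02304/0.17 = 0.1355 m/d → t_C = 641/0.1355 = 4729 d
Total t = 3136 + 6832 + 4729 = 14700 d

14700 days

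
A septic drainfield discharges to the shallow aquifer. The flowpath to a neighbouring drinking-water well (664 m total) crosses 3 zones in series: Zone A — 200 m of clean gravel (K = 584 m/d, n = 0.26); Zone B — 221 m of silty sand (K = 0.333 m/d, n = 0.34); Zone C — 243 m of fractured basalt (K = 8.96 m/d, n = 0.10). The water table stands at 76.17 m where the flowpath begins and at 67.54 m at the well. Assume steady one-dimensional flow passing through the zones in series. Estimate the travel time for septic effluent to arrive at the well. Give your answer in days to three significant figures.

Total head drop ΔH = 76.17 − 67.54 = 8.63 m
Continuity: the same q passes through each zone, so ΔH = q·Σ(L_j/K_j) — the zones act as resistances in series.
Σ(L/K) = 200/584 + 221/0.333 + 243/8.96 = 0.3425 + 663.7 + 27.12 = 691.1 d
q = ΔH / Σ(L/K) = 8.63 / 691.1 = 0.01249 m/d (same in every zone)
Zone A: v = q/n = 0.01249/0.26 = 0.04803 m/d → t_A = 200/0.04803 = 4164 d
Zone B: v = q/n = 0.01249/0.34 = 0.03673 m/d → t_B = 221/0.03673 = 6018 d
Zone C: v = q/n = 0.01249/0.10 = 0.1249 m/d → t_C = 243/0.1249 = 1946 d
Total t = 4164 + 6018 + 1946 = 12130 d

12100 days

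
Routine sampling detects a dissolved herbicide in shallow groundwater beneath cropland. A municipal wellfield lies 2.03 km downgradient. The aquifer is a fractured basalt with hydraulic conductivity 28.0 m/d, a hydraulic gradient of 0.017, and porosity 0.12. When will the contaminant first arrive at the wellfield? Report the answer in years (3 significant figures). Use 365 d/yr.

1.40 years

q = Ki = 28.0 × 0.017 = 0.4760 m/d
v_s = q/n_e = 0.4760/0.12 = 3.967 m/d
L = 2.03 km = 2030 m
t = L / v = 2030 / 3.967 = 511.8 d
   = 511.8 / 365 = 1.40 yr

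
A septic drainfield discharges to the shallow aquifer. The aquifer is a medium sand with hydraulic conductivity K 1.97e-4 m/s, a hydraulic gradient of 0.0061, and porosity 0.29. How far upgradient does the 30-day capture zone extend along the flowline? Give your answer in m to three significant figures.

K = 1.97e-4 m/s × 86400 s/d = 17.02 m/d
Specific discharge q = 17.02 × 0.0061 = 0.1038 m/d
Average linear velocity = 0.1038 / 0.29 = 0.3580 m/d
L = v × T = 0.3580 × 30 = 10.74 m

10.7 m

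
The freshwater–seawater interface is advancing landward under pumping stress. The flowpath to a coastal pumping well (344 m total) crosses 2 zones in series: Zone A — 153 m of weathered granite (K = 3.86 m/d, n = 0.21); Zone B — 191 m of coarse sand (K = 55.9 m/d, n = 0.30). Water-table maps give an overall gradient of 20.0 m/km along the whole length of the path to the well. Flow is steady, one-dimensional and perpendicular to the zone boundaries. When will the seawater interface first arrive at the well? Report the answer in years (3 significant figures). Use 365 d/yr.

1.53 years

For zones in series the flux q is common to all zones; the equivalent conductivity is the harmonic (thickness-weighted) mean, K_eq = L_total / Σ(L_j/K_j).
Σ(L/K) = 153/3.86 + 191/55.9 = 39.64 + 3.417 = 43.05 d
K_eq = L_total / Σ(L/K) = 344 / 43.05 = 7.990 m/d
q = K_eq · i = 7.990 × 0.020 = 0.1598 m/d (same in every zone)
Zone A: v = q/n = 0.1598/0.21 = 0.7609 m/d → t_A = 153/0.7609 = 201.1 d
Zone B: v = q/n = 0.1598/0.30 = 0.5327 m/d → t_B = 191/0.5327 = 358.6 d
Total t = 201.1 + 358.6 = 559.6 d
   = 559.6 / 365 = 1.53 yr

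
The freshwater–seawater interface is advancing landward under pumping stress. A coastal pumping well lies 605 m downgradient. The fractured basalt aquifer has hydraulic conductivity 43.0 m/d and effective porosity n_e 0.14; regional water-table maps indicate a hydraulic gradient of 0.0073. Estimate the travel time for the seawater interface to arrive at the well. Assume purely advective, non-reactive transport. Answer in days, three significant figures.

270 days

Specific discharge q = 43.0 × 0.0073 = 0.3139 m/d
Seepage velocity v = q / n = 0.3139 / 0.14 = 2.242 m/d
t = L / v = 605 / 2.242 = 269.8 d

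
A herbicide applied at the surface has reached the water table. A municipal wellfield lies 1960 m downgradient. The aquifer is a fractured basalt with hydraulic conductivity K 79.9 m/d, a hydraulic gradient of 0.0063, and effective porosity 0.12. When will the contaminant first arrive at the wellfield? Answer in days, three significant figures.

Specific discharge q = 79.9 × 0.0063 = 0.5034 m/d
v = Ki/n = 79.9·0.0063/0.12 = 4.195 m/d
t = L / v = 1960 / 4.195 = 467.3 d

467 days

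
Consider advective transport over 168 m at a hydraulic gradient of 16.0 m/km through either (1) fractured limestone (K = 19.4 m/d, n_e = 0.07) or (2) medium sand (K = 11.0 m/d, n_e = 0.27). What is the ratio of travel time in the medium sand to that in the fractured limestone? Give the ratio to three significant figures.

6.80

Unit 1 (fractured limestone): v = 19.4×0.016/0.07 = 4.434 m/d, t = 168/4.434 = 37.89 d
Unit 2 (medium sand): v = 11.0×0.016/0.27 = 0.6519 m/d, t = 168/0.6519 = 257.7 d
t(medium sand) / t(fractured limestone) = 257.7/37.89 = 6.80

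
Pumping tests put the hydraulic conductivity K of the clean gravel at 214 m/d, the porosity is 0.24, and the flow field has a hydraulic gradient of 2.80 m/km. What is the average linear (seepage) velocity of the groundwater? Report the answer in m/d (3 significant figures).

2.50 m/d

q = Ki = 214 × 0.0028 = 0.5992 m/d
Seepage velocity v = q / n = 0.5992 / 0.24 = 2.497 m/d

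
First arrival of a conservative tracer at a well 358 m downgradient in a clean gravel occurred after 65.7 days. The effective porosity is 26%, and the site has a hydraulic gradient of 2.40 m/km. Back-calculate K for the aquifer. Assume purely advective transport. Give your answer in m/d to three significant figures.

v = L / t = 358 / 65.7 = 5.449 m/d
K = v · n / i = 5.449 × 0.26 / 0.0024 = 590 m/d

590 m/d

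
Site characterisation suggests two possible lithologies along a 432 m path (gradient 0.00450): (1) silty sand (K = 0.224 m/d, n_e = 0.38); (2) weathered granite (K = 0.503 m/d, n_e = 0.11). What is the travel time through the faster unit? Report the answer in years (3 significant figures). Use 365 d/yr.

Unit 1 (silty sand): v = 0.224×0.0045/0.38 = 0.002653 m/d, t = 432/0.002653 = 162900 d
Unit 2 (weathered granite): v = 0.503×0.0045/0.11 = 0.02058 m/d, t = 432/0.02058 = 20990 d
Faster: 20990 d / 365 = 57.5 yr

57.5 years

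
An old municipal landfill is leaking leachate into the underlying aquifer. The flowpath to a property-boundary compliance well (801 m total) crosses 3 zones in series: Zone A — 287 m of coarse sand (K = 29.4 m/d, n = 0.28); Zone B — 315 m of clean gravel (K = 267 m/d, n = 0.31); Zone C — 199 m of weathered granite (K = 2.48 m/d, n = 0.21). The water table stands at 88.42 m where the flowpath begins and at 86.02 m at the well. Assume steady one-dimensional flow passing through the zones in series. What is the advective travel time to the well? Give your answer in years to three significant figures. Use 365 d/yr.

Total head drop ΔH = 88.42 − 86.02 = 2.40 m
Steady 1-D flow in series ⇒ the Darcy flux q is identical in every zone and the zone head losses add (resistances L/K in series).
Σ(L/K) = 287/29.4 + 315/267 + 199/2.48 = 9.762 + 1.180 + 80.24 = 91.18 d
q = ΔH / Σ(L/K) = 2.40 / 91.18 = 0.02632 m/d (same in every zone)
Zone A: v = q/n = 0.02632/0.28 = 0.09400 m/d → t_A = 287/0.09400 = 3053 d
Zone B: v = q/n = 0.02632/0.31 = 0.08490 m/d → t_B = 315/0.08490 = 3710 d
Zone C: v = q/n = 0.02632/0.21 = 0.1253 m/d → t_C = 199/0.1253 = 1588 d
Total t = 3053 + 3710 + 1588 = 8351 d
   = 8351 / 365 = 22.9 yr

22.9 years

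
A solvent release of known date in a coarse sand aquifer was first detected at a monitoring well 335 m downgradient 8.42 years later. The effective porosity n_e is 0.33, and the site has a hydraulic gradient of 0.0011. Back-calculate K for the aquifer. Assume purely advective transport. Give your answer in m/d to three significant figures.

32.7 m/d

t = 8.42 years = 3073 d
v = L / t = 335 / 3073 = 0.1090 m/d
K = v · n / i = 0.1090 × 0.33 / 0.0011 = 32.7 m/d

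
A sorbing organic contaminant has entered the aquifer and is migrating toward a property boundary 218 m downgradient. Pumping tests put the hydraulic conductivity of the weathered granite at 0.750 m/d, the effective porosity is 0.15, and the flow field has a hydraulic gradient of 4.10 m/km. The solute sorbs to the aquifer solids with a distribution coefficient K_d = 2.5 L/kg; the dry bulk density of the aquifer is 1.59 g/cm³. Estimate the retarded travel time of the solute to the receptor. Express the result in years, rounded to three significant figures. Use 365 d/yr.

q = Ki = 0.750 × 0.0041 = 0.003075 m/d
Average linear velocity = 0.003075 / 0.15 = 0.02050 m/d
Retardation R = 1 + ρ_b·K_d/n = 1 + 1.59×2.5/0.15 = 27.50
Contaminant velocity v_c = v/R = 0.02050/27.50 = 7.455e-4 m/d
t = L/v_c = 218/7.455e-4 = 292400 d
   = 292400/365 = 801 yr

801 years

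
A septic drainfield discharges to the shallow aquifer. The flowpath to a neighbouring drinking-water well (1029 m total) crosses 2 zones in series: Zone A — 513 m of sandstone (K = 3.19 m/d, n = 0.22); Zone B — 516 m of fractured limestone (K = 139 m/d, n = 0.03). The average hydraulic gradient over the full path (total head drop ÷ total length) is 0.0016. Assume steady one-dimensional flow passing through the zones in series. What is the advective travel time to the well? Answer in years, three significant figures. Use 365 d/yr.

Steady 1-D flow in series ⇒ the Darcy flux q is identical in every zone and the zone head losses add (resistances L/K in series).
Σ(L/K) = 513/3.19 + 516/139 = 160.8 + 3.712 = 164.5 d
K_eq = L_total / Σ(L/K) = 1029 / 164.5 = 6.254 m/d
q = K_eq · i = 6.254 × 0.0016 = 0.01001 m/d (same in every zone)
Zone A: v = q/n = 0.01001/0.22 = 0.04549 m/d → t_A = 513/0.04549 = 11280 d
Zone B: v = q/n = 0.01001/0.03 = 0.3336 m/d → t_B = 516/0.3336 = 1547 d
Total t = 11280 + 1547 = 12830 d
   = 12830 / 365 = 35.1 yr

35.1 years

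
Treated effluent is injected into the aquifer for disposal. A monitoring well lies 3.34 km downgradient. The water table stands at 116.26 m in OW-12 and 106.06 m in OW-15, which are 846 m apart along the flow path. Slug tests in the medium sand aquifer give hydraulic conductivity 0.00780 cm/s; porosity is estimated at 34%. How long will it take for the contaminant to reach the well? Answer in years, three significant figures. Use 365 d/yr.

38.3 years

Hydraulic gradient i = (116.26 − 106.06) / 846 = 10.20 / 846 = 0.01206
K = 0.00780 cm/s × 864 = 6.739 m/d
Specific discharge q = 6.739 × 0.01206 = 0.08125 m/d
Seepage velocity v = q / n = 0.08125 / 0.34 = 0.2390 m/d
L = 3.34 km = 3340 m
t = L / v = 3340 / 0.2390 = 13980 d
   = 13980 / 365 = 38.3 yr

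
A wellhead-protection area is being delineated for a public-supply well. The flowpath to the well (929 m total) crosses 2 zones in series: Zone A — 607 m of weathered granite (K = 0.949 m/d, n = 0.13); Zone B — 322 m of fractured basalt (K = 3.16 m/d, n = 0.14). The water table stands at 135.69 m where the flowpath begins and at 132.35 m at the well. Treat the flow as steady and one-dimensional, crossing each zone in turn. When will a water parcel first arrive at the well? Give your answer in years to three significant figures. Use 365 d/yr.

75.4 years

Total head drop ΔH = 135.69 − 132.35 = 3.34 m
Continuity: the same q passes through each zone, so ΔH = q·Σ(L_j/K_j) — the zones act as resistances in series.
Σ(L/K) = 607/0.949 + 322/3.16 = 639.6 + 101.9 = 741.5 d
q = ΔH / Σ(L/K) = 3.34 / 741.5 = 0.004504 m/d (same in every zone)
Zone A: v = q/n = 0.004504/0.13 = 0.03465 m/d → t_A = 607/0.03465 = 17520 d
Zone B: v = q/n = 0.004504/0.14 = 0.03217 m/d → t_B = 322/0.03217 = 10010 d
Total t = 17520 + 10010 = 27530 d
   = 27530 / 365 = 75.4 yr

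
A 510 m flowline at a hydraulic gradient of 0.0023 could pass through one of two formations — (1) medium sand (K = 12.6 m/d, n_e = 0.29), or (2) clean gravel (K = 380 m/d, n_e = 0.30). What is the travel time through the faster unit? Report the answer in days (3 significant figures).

Unit 1 (medium sand): v = 12.6×0.0023/0.29 = 0.09993 m/d, t = 510/0.09993 = 5104 d
Unit 2 (clean gravel): v = 380×0.0023/0.30 = 2.913 m/d, t = 510/2.913 = 175.1 d
Faster unit: t = 175 d

175 days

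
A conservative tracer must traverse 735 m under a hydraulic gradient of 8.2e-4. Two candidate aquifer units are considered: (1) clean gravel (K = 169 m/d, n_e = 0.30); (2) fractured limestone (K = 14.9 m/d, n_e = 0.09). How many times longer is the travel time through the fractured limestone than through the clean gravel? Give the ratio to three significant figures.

Unit 1 (clean gravel): v = 169×8.2e-4/0.30 = 0.4619 m/d, t = 735/0.4619 = 1591 d
Unit 2 (fractured limestone): v = 14.9×8.2e-4/0.09 = 0.1358 m/d, t = 735/0.1358 = 5414 d
t(fractured limestone) / t(clean gravel) = 5414/1591 = 3.40

3.40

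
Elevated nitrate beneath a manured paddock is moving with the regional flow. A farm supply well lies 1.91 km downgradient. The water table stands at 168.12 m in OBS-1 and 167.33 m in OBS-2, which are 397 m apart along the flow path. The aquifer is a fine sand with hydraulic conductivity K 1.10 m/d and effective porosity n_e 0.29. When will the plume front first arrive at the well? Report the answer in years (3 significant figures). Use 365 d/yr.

Hydraulic gradient i = (168.12 − 167.33) / 397 = 0.79 / 397 = 0.001990
q = Ki = 1.10 × 0.001990 = 0.002189 m/d
v_s = q/n_e = 0.002189/0.29 = 0.007548 m/d
L = 1.91 km = 1910 m
t = L / v = 1910 / 0.007548 = 253000 d
   = 253000 / 365 = 693 yr

693 years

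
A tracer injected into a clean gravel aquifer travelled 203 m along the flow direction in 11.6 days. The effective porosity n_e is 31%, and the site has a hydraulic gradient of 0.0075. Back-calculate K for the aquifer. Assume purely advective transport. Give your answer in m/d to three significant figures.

v = L / t = 203 / 11.6 = 17.50 m/d
K = v · n / i = 17.50 × 0.31 / 0.0075 = 723 m/d

723 m/d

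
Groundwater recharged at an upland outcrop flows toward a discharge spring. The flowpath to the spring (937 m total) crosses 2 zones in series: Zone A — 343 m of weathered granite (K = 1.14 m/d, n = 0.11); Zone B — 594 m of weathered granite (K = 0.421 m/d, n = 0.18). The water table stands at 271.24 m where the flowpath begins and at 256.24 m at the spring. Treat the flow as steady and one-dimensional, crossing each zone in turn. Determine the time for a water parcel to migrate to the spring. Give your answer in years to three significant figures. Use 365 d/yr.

45.2 years

Total head drop ΔH = 271.24 − 256.24 = 15.00 m
Continuity: the same q passes through each zone, so ΔH = q·Σ(L_j/K_j) — the zones act as resistances in series.
Σ(L/K) = 343/1.14 + 594/0.421 = 300.9 + 1411 = 1712 d
q = ΔH / Σ(L/K) = 15.00 / 1712 = 0.008763 m/d (same in every zone)
Zone A: v = q/n = 0.008763/0.11 = 0.07966 m/d → t_A = 343/0.07966 = 4306 d
Zone B: v = q/n = 0.008763/0.18 = 0.04868 m/d → t_B = 594/0.04868 = 12200 d
Total t = 4306 + 12200 = 16510 d
   = 16510 / 365 = 45.2 yr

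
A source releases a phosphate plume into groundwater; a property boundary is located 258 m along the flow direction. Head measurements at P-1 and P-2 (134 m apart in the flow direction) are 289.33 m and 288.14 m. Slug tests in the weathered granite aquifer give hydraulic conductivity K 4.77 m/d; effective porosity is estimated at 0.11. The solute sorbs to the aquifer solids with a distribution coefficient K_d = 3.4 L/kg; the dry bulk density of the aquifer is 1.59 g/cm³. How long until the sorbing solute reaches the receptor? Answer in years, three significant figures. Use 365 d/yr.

Hydraulic gradient i = (289.33 − 288.14) / 134 = 1.19 / 134 = 0.008881
Darcy flux q = K·i = 4.77 × 0.008881 = 0.04236 m/d
Average linear velocity = 0.04236 / 0.11 = 0.3851 m/d
Retardation R = 1 + ρ_b·K_d/n = 1 + 1.59×3.4/0.11 = 50.15
Contaminant velocity v_c = v/R = 0.3851/50.15 = 0.007680 m/d
t = L/v_c = 258/0.007680 = 33600 d
   = 33600/365 = 92.0 yr

92.0 years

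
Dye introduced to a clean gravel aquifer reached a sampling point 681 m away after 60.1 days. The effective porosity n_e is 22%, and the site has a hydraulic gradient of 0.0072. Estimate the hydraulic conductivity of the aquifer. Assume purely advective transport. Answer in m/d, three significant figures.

v = L / t = 681 / 60.1 = 11.33 m/d
K = v · n / i = 11.33 × 0.22 / 0.0072 = 346 m/d

346 m/d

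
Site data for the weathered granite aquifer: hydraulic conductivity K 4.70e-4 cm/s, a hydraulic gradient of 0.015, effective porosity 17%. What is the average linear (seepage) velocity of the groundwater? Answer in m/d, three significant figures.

0.0358 m/d

K = 4.70e-4 cm/s × 864 = 0.4061 m/d
Darcy flux q = K·i = 0.4061 × 0.015 = 0.006091 m/d
Seepage velocity v = q / n = 0.006091 / 0.17 = 0.03583 m/d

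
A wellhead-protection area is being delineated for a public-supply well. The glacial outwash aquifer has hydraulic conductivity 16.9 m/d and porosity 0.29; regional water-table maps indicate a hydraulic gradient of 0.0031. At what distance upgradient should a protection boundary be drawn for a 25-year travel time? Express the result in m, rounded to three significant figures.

1650 m

Specific discharge q = 16.9 × 0.0031 = 0.05239 m/d
Average linear velocity = 0.05239 / 0.29 = 0.1807 m/d
T = 25 yr × 365 = 9125 d
L = v × T = 0.1807 × 9125 = 1648 m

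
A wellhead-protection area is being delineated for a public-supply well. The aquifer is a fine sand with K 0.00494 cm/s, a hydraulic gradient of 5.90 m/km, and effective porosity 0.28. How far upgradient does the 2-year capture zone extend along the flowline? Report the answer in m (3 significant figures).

65.7 m

K = 0.00494 cm/s × 864 = 4.268 m/d
Specific discharge q = 4.268 × 0.0059 = 0.02518 m/d
Average linear velocity = 0.02518 / 0.28 = 0.08994 m/d
T = 2 yr × 365 = 730 d
L = v × T = 0.08994 × 730 = 65.65 m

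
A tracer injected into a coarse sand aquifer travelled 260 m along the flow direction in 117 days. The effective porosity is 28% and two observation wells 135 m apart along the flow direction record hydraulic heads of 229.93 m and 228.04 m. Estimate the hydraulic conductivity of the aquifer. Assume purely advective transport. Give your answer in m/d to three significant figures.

Hydraulic gradient i = (229.93 − 228.04) / 135 = 1.89 / 135 = 0.01400
v = L / t = 260 / 117 = 2.222 m/d
K = v · n / i = 2.222 × 0.28 / 0.01400 = 44.4 m/d

44.4 m/d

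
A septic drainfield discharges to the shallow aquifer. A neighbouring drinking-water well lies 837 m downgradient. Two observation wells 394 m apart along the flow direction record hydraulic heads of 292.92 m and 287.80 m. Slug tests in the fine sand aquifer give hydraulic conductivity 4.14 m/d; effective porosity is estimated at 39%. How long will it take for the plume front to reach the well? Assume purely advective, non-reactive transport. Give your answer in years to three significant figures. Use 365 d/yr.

Hydraulic gradient i = (292.92 − 287.80) / 394 = 5.12 / 394 = 0.01299
Darcy flux q = K·i = 4.14 × 0.01299 = 0.05380 m/d
v_s = q/n_e = 0.05380/0.39 = 0.1379 m/d
t = L / v = 837 / 0.1379 = 6068 d
   = 6068 / 365 = 16.6 yr

16.6 years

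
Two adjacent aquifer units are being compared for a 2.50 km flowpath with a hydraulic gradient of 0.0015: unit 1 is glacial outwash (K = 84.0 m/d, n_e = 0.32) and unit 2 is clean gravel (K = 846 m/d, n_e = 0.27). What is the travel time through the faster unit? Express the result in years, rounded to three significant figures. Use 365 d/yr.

Unit 1 (glacial outwash): v = 84.0×0.0015/0.32 = 0.3938 m/d, t = 2500/0.3938 = 6349 d
Unit 2 (clean gravel): v = 846×0.0015/0.27 = 4.700 m/d, t = 2500/4.700 = 531.9 d
Faster: 531.9 d / 365 = 1.46 yr

1.46 years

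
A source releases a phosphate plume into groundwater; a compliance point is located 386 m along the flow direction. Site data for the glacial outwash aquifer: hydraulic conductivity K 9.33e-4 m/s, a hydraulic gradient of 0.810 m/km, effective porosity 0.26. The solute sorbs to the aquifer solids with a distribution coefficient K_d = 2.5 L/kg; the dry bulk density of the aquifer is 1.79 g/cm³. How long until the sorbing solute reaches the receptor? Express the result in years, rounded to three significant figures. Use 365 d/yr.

K = 9.33e-4 m/s × 86400 s/d = 80.61 m/d
q = Ki = 80.61 × 8.1e-4 = 0.06530 m/d
v_s = q/n_e = 0.06530/0.26 = 0.2511 m/d
Retardation R = 1 + ρ_b·K_d/n = 1 + 1.79×2.5/0.26 = 18.21
Contaminant velocity v_c = v/R = 0.2511/18.21 = 0.01379 m/d
t = L/v_c = 386/0.01379 = 27990 d
   = 27990/365 = 76.7 yr

76.7 years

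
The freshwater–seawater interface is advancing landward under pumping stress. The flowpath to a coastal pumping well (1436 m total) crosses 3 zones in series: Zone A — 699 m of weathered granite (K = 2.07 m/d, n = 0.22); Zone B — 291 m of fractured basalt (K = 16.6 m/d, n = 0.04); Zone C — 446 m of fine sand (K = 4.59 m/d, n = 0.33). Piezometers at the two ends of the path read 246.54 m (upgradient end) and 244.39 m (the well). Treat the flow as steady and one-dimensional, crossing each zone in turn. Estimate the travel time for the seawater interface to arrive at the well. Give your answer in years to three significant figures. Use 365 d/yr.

Total head drop ΔH = 246.54 − 244.39 = 2.15 m
Steady 1-D flow in series ⇒ the Darcy flux q is identical in every zone and the zone head losses add (resistances L/K in series).
Σ(L/K) = 699/2.07 + 291/16.6 + 446/4.59 = 337.7 + 17.53 + 97.17 = 452.4 d
q = ΔH / Σ(L/K) = 2.15 / 452.4 = 0.004753 m/d (same in every zone)
Zone A: v = q/n = 0.004753/0.22 = 0.02160 m/d → t_A = 699/0.02160 = 32360 d
Zone B: v = q/n = 0.004753/0.04 = 0.1188 m/d → t_B = 291/0.1188 = 2449 d
Zone C: v = q/n = 0.004753/0.33 = 0.01440 m/d → t_C = 446/0.01440 = 30970 d
Total t = 32360 + 2449 + 30970 = 65770 d
   = 65770 / 365 = 180 yr

180 years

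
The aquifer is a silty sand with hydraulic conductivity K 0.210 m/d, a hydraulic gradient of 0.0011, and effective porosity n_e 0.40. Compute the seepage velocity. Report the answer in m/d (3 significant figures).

Darcy flux q = K·i = 0.210 × 0.0011 = 2.310e-4 m/d
v_s = q/n_e = 2.310e-4/0.40 = 5.775e-4 m/d

5.78e-4 m/d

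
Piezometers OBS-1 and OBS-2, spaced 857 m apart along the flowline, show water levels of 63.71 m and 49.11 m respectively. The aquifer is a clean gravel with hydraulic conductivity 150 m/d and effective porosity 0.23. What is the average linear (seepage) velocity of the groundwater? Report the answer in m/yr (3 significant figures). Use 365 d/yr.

Hydraulic gradient i = (63.71 − 49.11) / 857 = 14.60 / 857 = 0.01704
Darcy flux q = K·i = 150 × 0.01704 = 2.555 m/d
v = Ki/n = 150·0.01704/0.23 = 11.11 m/d
   = 11.11 × 365 = 4060 m/yr

4060 m/yr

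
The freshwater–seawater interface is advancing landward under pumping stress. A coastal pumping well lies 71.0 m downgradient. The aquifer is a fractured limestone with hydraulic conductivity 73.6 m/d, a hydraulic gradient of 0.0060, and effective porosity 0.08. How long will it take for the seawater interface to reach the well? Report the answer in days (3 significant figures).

12.9 days

Darcy flux q = K·i = 73.6 × 0.0060 = 0.4416 m/d
Average linear velocity = 0.4416 / 0.08 = 5.520 m/d
t = L / v = 71.0 / 5.520 = 12.86 d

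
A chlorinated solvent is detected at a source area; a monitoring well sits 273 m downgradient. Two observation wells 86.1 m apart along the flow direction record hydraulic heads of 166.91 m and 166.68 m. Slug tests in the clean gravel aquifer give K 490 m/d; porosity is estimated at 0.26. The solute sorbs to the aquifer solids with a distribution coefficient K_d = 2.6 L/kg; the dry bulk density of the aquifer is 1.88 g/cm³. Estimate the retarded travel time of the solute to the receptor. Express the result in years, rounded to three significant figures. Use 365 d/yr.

Hydraulic gradient i = (166.91 − 166.68) / 86.1 = 0.23 / 86.1 = 0.002671
Darcy flux q = K·i = 490 × 0.002671 = 1.309 m/d
v = Ki/n = 490·0.002671/0.26 = 5.034 m/d
Retardation R = 1 + ρ_b·K_d/n = 1 + 1.88×2.6/0.26 = 19.80
Contaminant velocity v_c = v/R = 5.034/19.80 = 0.2543 m/d
t = L/v_c = 273/0.2543 = 1074 d
   = 1074/365 = 2.94 yr

2.94 years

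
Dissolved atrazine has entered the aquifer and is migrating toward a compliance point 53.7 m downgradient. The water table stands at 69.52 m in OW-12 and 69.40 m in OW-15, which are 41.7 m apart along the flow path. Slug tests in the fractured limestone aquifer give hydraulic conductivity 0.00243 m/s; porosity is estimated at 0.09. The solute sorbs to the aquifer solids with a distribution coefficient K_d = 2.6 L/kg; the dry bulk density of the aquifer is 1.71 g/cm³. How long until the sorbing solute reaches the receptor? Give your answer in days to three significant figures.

403 days

Hydraulic gradient i = (69.52 − 69.40) / 41.7 = 0.12 / 41.7 = 0.002878
K = 0.00243 m/s × 86400 s/d = 210.0 m/d
Specific discharge q = 210.0 × 0.002878 = 0.6042 m/d
Average linear velocity = 0.6042 / 0.09 = 6.713 m/d
Retardation R = 1 + ρ_b·K_d/n = 1 + 1.71×2.6/0.09 = 50.40
Contaminant velocity v_c = v/R = 6.713/50.40 = 0.1332 m/d
t = L/v_c = 53.7/0.1332 = 403.2 d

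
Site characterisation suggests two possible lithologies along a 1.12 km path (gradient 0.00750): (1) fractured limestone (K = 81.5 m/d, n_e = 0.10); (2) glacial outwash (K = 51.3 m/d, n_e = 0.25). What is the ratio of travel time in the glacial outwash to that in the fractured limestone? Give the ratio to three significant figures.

Unit 1 (fractured limestone): v = 81.5×0.0075/0.10 = 6.112 m/d, t = 1120/6.112 = 183.2 d
Unit 2 (glacial outwash): v = 51.3×0.0075/0.25 = 1.539 m/d, t = 1120/1.539 = 727.7 d
t(glacial outwash) / t(fractured limestone) = 727.7/183.2 = 3.97

3.97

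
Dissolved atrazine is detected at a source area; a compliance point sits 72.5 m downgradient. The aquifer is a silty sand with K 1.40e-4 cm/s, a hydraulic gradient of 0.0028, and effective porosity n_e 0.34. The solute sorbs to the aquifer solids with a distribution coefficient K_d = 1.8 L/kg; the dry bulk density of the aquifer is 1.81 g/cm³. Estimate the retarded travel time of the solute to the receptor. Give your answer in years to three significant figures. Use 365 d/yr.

K = 1.40e-4 cm/s × 864 = 0.1210 m/d
Darcy flux q = K·i = 0.1210 × 0.0028 = 3.387e-4 m/d
v_s = q/n_e = 3.387e-4/0.34 = 9.961e-4 m/d
Retardation R = 1 + ρ_b·K_d/n = 1 + 1.81×1.8/0.34 = 10.58
Contaminant velocity v_c = v/R = 9.961e-4/10.58 = 9.413e-5 m/d
t = L/v_c = 72.5/9.413e-5 = 770200 d
   = 770200/365 = 2110 yr

2110 years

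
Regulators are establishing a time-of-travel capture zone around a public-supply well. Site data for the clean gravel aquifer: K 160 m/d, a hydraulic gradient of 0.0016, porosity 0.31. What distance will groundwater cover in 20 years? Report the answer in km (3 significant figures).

6.03 km

Darcy flux q = K·i = 160 × 0.0016 = 0.2560 m/d
v_s = q/n_e = 0.2560/0.31 = 0.8258 m/d
T = 20 yr × 365 = 7300 d
L = v × T = 0.8258 × 7300 = 6028 m
   = 6.03 km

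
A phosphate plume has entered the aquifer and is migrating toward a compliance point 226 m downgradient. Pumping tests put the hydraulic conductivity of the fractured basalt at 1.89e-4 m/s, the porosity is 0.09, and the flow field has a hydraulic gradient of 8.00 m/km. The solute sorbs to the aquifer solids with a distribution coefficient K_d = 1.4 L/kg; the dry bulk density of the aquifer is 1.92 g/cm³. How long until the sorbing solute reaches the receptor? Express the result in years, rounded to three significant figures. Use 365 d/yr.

13.2 years

K = 1.89e-4 m/s × 86400 s/d = 16.33 m/d
Specific discharge q = 16.33 × 0.0080 = 0.1306 m/d
v = Ki/n = 16.33·0.0080/0.09 = 1.452 m/d
Retardation R = 1 + ρ_b·K_d/n = 1 + 1.92×1.4/0.09 = 30.87
Contaminant velocity v_c = v/R = 1.452/30.87 = 0.04703 m/d
t = L/v_c = 226/0.04703 = 4806 d
   = 4806/365 = 13.2 yr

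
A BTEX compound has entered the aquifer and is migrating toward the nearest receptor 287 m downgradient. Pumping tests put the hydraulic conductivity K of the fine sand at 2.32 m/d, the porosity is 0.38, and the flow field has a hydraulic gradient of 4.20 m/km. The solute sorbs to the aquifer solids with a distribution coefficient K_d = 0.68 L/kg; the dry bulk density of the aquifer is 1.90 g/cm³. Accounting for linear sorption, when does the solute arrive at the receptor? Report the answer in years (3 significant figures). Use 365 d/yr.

q = Ki = 2.32 × 0.0042 = 0.009744 m/d
Average linear velocity = 0.009744 / 0.38 = 0.02564 m/d
Retardation R = 1 + ρ_b·K_d/n = 1 + 1.90×0.68/0.38 = 4.400
Contaminant velocity v_c = v/R = 0.02564/4.400 = 0.005828 m/d
t = L/v_c = 287/0.005828 = 49250 d
   = 49250/365 = 135 yr

135 years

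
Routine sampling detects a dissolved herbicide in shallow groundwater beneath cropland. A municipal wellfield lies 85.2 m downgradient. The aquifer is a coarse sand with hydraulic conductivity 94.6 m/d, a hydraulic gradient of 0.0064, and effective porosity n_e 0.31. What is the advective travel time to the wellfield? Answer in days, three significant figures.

43.6 days

Specific discharge q = 94.6 × 0.0064 = 0.6054 m/d
v_s = q/n_e = 0.6054/0.31 = 1.953 m/d
t = L / v = 85.2 / 1.953 = 43.62 d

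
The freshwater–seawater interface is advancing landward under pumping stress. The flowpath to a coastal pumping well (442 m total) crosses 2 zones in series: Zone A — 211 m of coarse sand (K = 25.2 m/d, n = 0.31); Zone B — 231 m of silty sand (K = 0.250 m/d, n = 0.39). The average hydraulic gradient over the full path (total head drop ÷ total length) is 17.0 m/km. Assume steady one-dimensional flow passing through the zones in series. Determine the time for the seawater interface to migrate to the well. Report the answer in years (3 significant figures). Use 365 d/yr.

Continuity: the same q passes through each zone, so ΔH = q·Σ(L_j/K_j) — the zones act as resistances in series.
Σ(L/K) = 211/25.2 + 231/0.250 = 8.373 + 924.0 = 932.4 d
K_eq = L_total / Σ(L/K) = 442 / 932.4 = 0.4741 m/d
q = K_eq · i = 0.4741 × 0.017 = 0.008059 m/d (same in every zone)
Zone A: v = q/n = 0.008059/0.31 = 0.02600 m/d → t_A = 211/0.02600 = 8116 d
Zone B: v = q/n = 0.008059/0.39 = 0.02066 m/d → t_B = 231/0.02066 = 11180 d
Total t = 8116 + 11180 = 19300 d
   = 19300 / 365 = 52.9 yr

52.9 years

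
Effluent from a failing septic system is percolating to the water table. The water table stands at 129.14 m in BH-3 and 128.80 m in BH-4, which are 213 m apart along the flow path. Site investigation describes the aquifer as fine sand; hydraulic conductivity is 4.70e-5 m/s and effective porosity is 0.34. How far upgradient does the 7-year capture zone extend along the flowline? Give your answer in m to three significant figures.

48.7 m

Hydraulic gradient i = (129.14 − 128.80) / 213 = 0.34 / 213 = 0.001596
K = 4.70e-5 m/s × 86400 s/d = 4.061 m/d
Darcy flux q = K·i = 4.061 × 0.001596 = 0.006482 m/d
v_s = q/n_e = 0.006482/0.34 = 0.01906 m/d
T = 7 yr × 365 = 2555 d
L = v × T = 0.01906 × 2555 = 48.71 m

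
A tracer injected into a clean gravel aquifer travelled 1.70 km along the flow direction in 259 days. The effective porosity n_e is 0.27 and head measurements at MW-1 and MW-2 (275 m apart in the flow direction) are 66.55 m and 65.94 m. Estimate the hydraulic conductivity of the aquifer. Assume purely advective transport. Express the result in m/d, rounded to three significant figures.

799 m/d

Hydraulic gradient i = (66.55 − 65.94) / 275 = 0.61 / 275 = 0.002218
L = 1.70 km = 1700 m
v = L / t = 1700 / 259 = 6.564 m/d
K = v · n / i = 6.564 × 0.27 / 0.002218 = 799 m/d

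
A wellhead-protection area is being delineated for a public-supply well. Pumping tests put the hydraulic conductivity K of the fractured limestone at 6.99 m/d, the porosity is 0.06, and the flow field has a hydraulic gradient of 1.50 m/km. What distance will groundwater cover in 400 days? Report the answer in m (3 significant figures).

69.9 m

Specific discharge q = 6.99 × 0.0015 = 0.01049 m/d
v = Ki/n = 6.99·0.0015/0.06 = 0.1748 m/d
L = v × T = 0.1748 × 400 = 69.90 m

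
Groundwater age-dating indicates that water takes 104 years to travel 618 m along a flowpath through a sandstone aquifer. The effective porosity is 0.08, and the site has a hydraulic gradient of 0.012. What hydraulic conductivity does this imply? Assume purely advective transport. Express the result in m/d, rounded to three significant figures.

0.109 m/d

t = 104 years = 37960 d
v = L / t = 618 / 37960 = 0.01628 m/d
K = v · n / i = 0.01628 × 0.08 / 0.012 = 0.109 m/d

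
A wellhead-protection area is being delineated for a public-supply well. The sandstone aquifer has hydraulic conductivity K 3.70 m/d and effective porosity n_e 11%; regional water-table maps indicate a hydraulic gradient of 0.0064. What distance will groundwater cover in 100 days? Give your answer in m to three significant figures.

Specific discharge q = 3.70 × 0.0064 = 0.02368 m/d
Seepage velocity v = q / n = 0.02368 / 0.11 = 0.2153 m/d
L = v × T = 0.2153 × 100 = 21.53 m

21.5 m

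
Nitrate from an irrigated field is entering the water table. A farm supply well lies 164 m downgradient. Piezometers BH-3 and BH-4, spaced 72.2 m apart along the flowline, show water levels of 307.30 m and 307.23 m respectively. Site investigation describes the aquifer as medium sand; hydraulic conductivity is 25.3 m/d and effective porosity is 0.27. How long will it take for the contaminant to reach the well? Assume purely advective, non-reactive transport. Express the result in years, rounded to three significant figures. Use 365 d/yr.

Hydraulic gradient i = (307.30 − 307.23) / 72.2 = 0.07 / 72.2 = 9.695e-4
q = Ki = 25.3 × 9.695e-4 = 0.02453 m/d
Seepage velocity v = q / n = 0.02453 / 0.27 = 0.09085 m/d
t = L / v = 164 / 0.09085 = 1805 d
   = 1805 / 365 = 4.95 yr

4.95 years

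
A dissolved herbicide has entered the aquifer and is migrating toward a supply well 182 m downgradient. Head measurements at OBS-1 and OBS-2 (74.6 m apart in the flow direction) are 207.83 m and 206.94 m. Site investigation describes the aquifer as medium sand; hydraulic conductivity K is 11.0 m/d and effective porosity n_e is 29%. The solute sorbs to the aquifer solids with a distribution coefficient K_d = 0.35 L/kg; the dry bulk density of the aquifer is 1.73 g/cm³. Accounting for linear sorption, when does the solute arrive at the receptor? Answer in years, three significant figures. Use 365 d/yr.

3.40 years

Hydraulic gradient i = (207.83 − 206.94) / 74.6 = 0.89 / 74.6 = 0.01193
Darcy flux q = K·i = 11.0 × 0.01193 = 0.1312 m/d
v_s = q/n_e = 0.1312/0.29 = 0.4525 m/d
Retardation R = 1 + ρ_b·K_d/n = 1 + 1.73×0.35/0.29 = 3.088
Contaminant velocity v_c = v/R = 0.4525/3.088 = 0.1465 m/d
t = L/v_c = 182/0.1465 = 1242 d
   = 1242/365 = 3.40 yr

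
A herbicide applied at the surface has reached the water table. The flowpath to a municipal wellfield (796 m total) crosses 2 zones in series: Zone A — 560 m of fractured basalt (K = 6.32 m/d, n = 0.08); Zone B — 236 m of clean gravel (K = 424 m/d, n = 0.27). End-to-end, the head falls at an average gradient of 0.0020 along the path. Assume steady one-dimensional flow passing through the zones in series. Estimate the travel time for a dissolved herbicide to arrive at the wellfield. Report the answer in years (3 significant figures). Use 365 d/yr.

16.7 years

For zones in series the flux q is common to all zones; the equivalent conductivity is the harmonic (thickness-weighted) mean, K_eq = L_total / Σ(L_j/K_j).
Σ(L/K) = 560/6.32 + 236/424 = 88.61 + 0.5566 = 89.16 d
K_eq = L_total / Σ(L/K) = 796 / 89.16 = 8.927 m/d
q = K_eq · i = 8.927 × 0.0020 = 0.01785 m/d (same in every zone)
Zone A: v = q/n = 0.01785/0.08 = 0.2232 m/d → t_A = 560/0.2232 = 2509 d
Zone B: v = q/n = 0.01785/0.27 = 0.06613 m/d → t_B = 236/0.06613 = 3569 d
Total t = 2509 + 3569 = 6078 d
   = 6078 / 365 = 16.7 yr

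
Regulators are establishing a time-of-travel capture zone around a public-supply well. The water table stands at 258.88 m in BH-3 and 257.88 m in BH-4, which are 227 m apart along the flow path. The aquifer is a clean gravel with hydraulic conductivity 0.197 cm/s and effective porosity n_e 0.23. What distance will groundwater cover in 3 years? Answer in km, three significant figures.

Hydraulic gradient i = (258.88 − 257.88) / 227 = 1.00 / 227 = 0.004405
K = 0.197 cm/s × 864 = 170.2 m/d
q = Ki = 170.2 × 0.004405 = 0.7498 m/d
v = Ki/n = 170.2·0.004405/0.23 = 3.260 m/d
T = 3 yr × 365 = 1095 d
L = v × T = 3.260 × 1095 = 3570 m
   = 3.57 km

3.57 km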